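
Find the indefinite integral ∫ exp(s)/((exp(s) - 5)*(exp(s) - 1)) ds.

Let u = e^s, du = e^s ds.
The integral becomes ∫ du/((u-5)(u-1)); decompose into partial fractions.

log(exp(s) - 5)/4 - log(exp(s) - 1)/4 + C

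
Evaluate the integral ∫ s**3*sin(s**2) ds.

-s**2*cos(s**2)/2 + sin(s**2)/2 + C

Let u = s², du = 2s ds; rewrite as (1/2)∫ u^1·sin(1u) du.
Now integrate by parts 1 time.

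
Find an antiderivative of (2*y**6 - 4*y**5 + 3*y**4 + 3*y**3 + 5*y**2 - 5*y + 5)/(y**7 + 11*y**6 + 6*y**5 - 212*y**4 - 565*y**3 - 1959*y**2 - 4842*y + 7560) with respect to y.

Factor the denominator: (y - 5)*(y - 1)*(y + 4)*(y + 6)*(y + 7)*(y**2 + 9).
Partial-fraction decomposition: -(215233*y + 430743)/(2218500*(y**2 + 9)) + 102995/(5568*(y + 7)) - 127871/(6930*(y + 6)) + 1441/(750*(y + 4)) - 9/(11200*(y - 1)) + 2345/(17952*(y - 5)).
Integrate each term; A/(y−a) gives A·log|y−a|; the (By+D)/(y²+p²) term gives a log and an atan.

2345*log(y - 5)/17952 - 9*log(y - 1)/11200 + 1441*log(y + 4)/750 - 127871*log(y + 6)/6930 + 102995*log(y + 7)/5568 - 215233*log(y**2 + 9)/4437000 - 143581*atan(y/3)/2218500 + C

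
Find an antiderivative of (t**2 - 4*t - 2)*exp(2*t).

Use integration by parts with u = t**2 - 4*t - 2, dv = exp(2*t) dt, so v = exp(2*t)/2.
Apply parts 2 times (tabular method): alternate signs, differentiate u down to 0, integrate dv up.

(2*t**2 - 10*t + 1)*exp(2*t)/4 + C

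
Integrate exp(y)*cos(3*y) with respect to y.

Let I denote the integral. Integrate by parts with u = cos(3*y), dv = exp(y) dy, so v = exp(y): I = exp(y)*cos(3*y) + 3·∫ exp(y)*sin(3*y) dy.
Apply parts again with u = sin(3*y), dv = exp(y) dy: ∫ exp(y)*sin(3*y) dy = exp(y)*sin(3*y) − 3·I. Substituting back brings back I: I = 3*exp(y)*sin(3*y) + exp(y)*cos(3*y) − 9·I.
Solving for I: (1 + 9)·I equals the remaining terms, so I = (1/10)·(3*exp(y)*sin(3*y) + exp(y)*cos(3*y)).

3*exp(y)*sin(3*y)/10 + exp(y)*cos(3*y)/10 + C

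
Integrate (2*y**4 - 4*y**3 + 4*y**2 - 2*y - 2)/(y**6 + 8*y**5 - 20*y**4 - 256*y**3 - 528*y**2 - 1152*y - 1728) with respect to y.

Factor the denominator: (y - 6)*(y + 2)*(y + 6)**2*(y**2 + 4).
Partial-fraction decomposition: -7/(160*(y**2 + 4)) + 229/(5760*(y + 6)) + 361/(192*(y + 6)**2) - 41/(512*(y + 2)) + 929/(23040*(y - 6)).
Integrate each term; A/(y−a) gives A·log|y−a|; the (By+D)/(y²+p²) term gives a log and an atan.

929*log(y - 6)/23040 - 41*log(y + 2)/512 + 229*log(y + 6)/5760 - 7*atan(y/2)/320 - 361/(192*y + 1152) + C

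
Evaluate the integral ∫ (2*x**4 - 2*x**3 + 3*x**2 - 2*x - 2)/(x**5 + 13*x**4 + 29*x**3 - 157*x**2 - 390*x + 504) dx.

127*log(x - 3)/1260 + log(x - 1)/560 + 347*log(x + 4)/105 - 1571*log(x + 6)/63 + 5647*log(x + 7)/240 + C

Factor the denominator: (x - 3)*(x - 1)*(x + 4)*(x + 6)*(x + 7).
Partial-fraction decomposition: 5647/(240*(x + 7)) - 1571/(63*(x + 6)) + 347/(105*(x + 4)) + 1/(560*(x - 1)) + 127/(1260*(x - 3)).
Integrate each term: A/(x−a) contributes A·log|x−a|.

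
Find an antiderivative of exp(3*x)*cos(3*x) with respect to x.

exp(3*x)*sin(3*x)/6 + exp(3*x)*cos(3*x)/6 + C

Let I denote the integral. Integrate by parts with u = cos(3*x), dv = exp(3*x) dx, so v = exp(3*x)/3: I = exp(3*x)*cos(3*x)/3 + ∫ exp(3*x)*sin(3*x) dx.
Apply parts again with u = sin(3*x), dv = exp(3*x) dx: ∫ exp(3*x)*sin(3*x) dx = exp(3*x)*sin(3*x)/3 − I. Substituting back brings back I: I = exp(3*x)*sin(3*x)/3 + exp(3*x)*cos(3*x)/3 − I.
Solving for I: (1 + 1)·I equals the remaining terms, so I = (1/2)·(exp(3*x)*sin(3*x)/3 + exp(3*x)*cos(3*x)/3).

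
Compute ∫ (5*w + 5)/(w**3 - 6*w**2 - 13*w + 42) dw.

4*log(w - 7)/5 - 3*log(w - 2)/5 - log(w + 3)/5 + C

Factor the denominator: (w - 7)*(w - 2)*(w + 3).
Partial-fraction decomposition: -1/(5*(w + 3)) - 3/(5*(w - 2)) + 4/(5*(w - 7)).
Integrate each term: A/(w−a) contributes A·log|w−a|.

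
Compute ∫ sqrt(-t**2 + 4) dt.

Substitute t = 2·sin(θ), so dt = 2·cos(θ) dθ and the radical becomes sqrt(-t**2 + 4) = 2·cos(θ) by the Pythagorean identity.
Integrate the resulting trig expression in θ, then back-substitute θ = asin(t/2), sin(θ) = t/2, cos(θ) = sqrt(-t**2 + 4)/2 (absorbing any constant into C).

t*sqrt(-t**2 + 4)/2 + 2*asin(t/2) + C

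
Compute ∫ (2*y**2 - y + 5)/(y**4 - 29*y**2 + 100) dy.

5*log(y - 5)/21 - 11*log(y - 2)/84 + 5*log(y + 2)/28 - 2*log(y + 5)/7 + C

Factor the denominator: (y - 5)*(y - 2)*(y + 2)*(y + 5).
Partial-fraction decomposition: -2/(7*(y + 5)) + 5/(28*(y + 2)) - 11/(84*(y - 2)) + 5/(21*(y - 5)).
Integrate each term: A/(y−a) contributes A·log|y−a|.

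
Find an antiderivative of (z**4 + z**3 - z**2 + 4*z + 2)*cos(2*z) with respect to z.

z**4*sin(2*z)/2 + z**3*sin(2*z)/2 + z**3*cos(2*z) - 2*z**2*sin(2*z) + 3*z**2*cos(2*z)/4 + 5*z*sin(2*z)/4 - 2*z*cos(2*z) + 2*sin(2*z) + 5*cos(2*z)/8 + C

Use integration by parts with u = z**4 + z**3 - z**2 + 4*z + 2, dv = cos(2*z) dz, so v = sin(2*z)/2.
Apply parts 4 times (tabular method): alternate signs, differentiate u down to 0, integrate dv up.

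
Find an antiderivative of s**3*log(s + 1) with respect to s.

Use integration by parts with u = log(s + 1), dv = s**3 ds.
Then du = 1/(s + 1) ds and v = s**4/4.

s**4*log(s + 1)/4 - s**4/16 + s**3/12 - s**2/8 + s/4 - log(s + 1)/4 + C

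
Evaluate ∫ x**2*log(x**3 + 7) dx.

x**3*log(x**3 + 7)/3 - x**3/3 + 7*log(x**3 + 7)/3 + C

Let u = x**3 + 7, so du = (3*x**2) dx.
The integral becomes (1/3)·∫ log(u) du; integrate by parts with u′=log(u), dv′=du.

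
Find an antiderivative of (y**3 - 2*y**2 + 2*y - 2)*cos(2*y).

y**3*sin(2*y)/2 - y**2*sin(2*y) + 3*y**2*cos(2*y)/4 + y*sin(2*y)/4 - y*cos(2*y) - sin(2*y)/2 + cos(2*y)/8 + C

Use integration by parts with u = y**3 - 2*y**2 + 2*y - 2, dv = cos(2*y) dy, so v = sin(2*y)/2.
Apply parts 3 times (tabular method): alternate signs, differentiate u down to 0, integrate dv up.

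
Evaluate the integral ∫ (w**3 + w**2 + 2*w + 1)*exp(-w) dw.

(-w**3 - 4*w**2 - 10*w - 11)*exp(-w) + C

Use integration by parts with u = w**3 + w**2 + 2*w + 1, dv = exp(-w) dw, so v = -exp(-w).
Apply parts 3 times (tabular method): alternate signs, differentiate u down to 0, integrate dv up.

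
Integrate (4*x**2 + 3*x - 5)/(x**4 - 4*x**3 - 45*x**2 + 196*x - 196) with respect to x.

Factor the denominator: (x - 7)*(x - 2)**2*(x + 7).
Partial-fraction decomposition: -85/(567*(x + 7)) - 923/(2025*(x - 2)) - 17/(45*(x - 2)**2) + 106/(175*(x - 7)).
Integrate each term; A/(x−a) gives A·log|x−a|; A/(x−a)² gives −A/(x−a).

106*log(x - 7)/175 - 923*log(x - 2)/2025 - 85*log(x + 7)/567 + 17/(45*x - 90) + C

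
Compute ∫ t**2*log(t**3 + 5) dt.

t**3*log(t**3 + 5)/3 - t**3/3 + 5*log(t**3 + 5)/3 + C

Let u = t**3 + 5, so du = (3*t**2) dt.
The integral becomes (1/3)·∫ log(u) du; integrate by parts with u′=log(u), dv′=du.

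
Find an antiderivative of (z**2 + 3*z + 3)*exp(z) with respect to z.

(z**2 + z + 2)*exp(z) + C

Use integration by parts with u = z**2 + 3*z + 3, dv = exp(z) dz, so v = exp(z).
Apply parts 2 times (tabular method): alternate signs, differentiate u down to 0, integrate dv up.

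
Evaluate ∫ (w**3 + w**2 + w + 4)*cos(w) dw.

Use integration by parts with u = w**3 + w**2 + w + 4, dv = cos(w) dw, so v = sin(w).
Apply parts 3 times (tabular method): alternate signs, differentiate u down to 0, integrate dv up.

w**3*sin(w) + w**2*sin(w) + 3*w**2*cos(w) - 5*w*sin(w) + 2*w*cos(w) + 2*sin(w) - 5*cos(w) + C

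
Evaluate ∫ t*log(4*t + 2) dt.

t**2*log(4*t + 2)/2 - t**2/4 + t/4 - log(2*t + 1)/8 + C

Use integration by parts with u = log(4*t + 2), dv = t dt.
Then du = 4/(4*t + 2) dt and v = t**2/2.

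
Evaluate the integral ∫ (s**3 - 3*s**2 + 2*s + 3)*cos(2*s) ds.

s**3*sin(2*s)/2 - 3*s**2*sin(2*s)/2 + 3*s**2*cos(2*s)/4 + s*sin(2*s)/4 - 3*s*cos(2*s)/2 + 9*sin(2*s)/4 + cos(2*s)/8 + C

Use integration by parts with u = s**3 - 3*s**2 + 2*s + 3, dv = cos(2*s) ds, so v = sin(2*s)/2.
Apply parts 3 times (tabular method): alternate signs, differentiate u down to 0, integrate dv up.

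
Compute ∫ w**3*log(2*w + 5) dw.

Use integration by parts with u = log(2*w + 5), dv = w**3 dw.
Then du = 2/(2*w + 5) dw and v = w**4/4.

w**4*log(2*w + 5)/4 - w**4/16 + 5*w**3/24 - 25*w**2/32 + 125*w/32 - 625*log(2*w + 5)/64 + C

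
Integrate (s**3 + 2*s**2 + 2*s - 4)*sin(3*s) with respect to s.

Use integration by parts with u = s**3 + 2*s**2 + 2*s - 4, dv = sin(3*s) ds, so v = -cos(3*s)/3.
Apply parts 3 times (tabular method): alternate signs, differentiate u down to 0, integrate dv up.

-s**3*cos(3*s)/3 + s**2*sin(3*s)/3 - 2*s**2*cos(3*s)/3 + 4*s*sin(3*s)/9 - 4*s*cos(3*s)/9 + 4*sin(3*s)/27 + 40*cos(3*s)/27 + C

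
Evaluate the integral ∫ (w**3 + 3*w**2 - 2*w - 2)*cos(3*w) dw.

Use integration by parts with u = w**3 + 3*w**2 - 2*w - 2, dv = cos(3*w) dw, so v = sin(3*w)/3.
Apply parts 3 times (tabular method): alternate signs, differentiate u down to 0, integrate dv up.

w**3*sin(3*w)/3 + w**2*sin(3*w) + w**2*cos(3*w)/3 - 8*w*sin(3*w)/9 + 2*w*cos(3*w)/3 - 8*sin(3*w)/9 - 8*cos(3*w)/27 + C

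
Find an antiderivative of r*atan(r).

Use integration by parts with u = arctan(r), dv = r dr.
Then du = 1/(r**2 + 1) dr.

r**2*atan(r)/2 - r/2 + atan(r)/2 + C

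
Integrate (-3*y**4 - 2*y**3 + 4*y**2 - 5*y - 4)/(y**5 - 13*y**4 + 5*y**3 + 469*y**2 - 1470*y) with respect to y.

2*log(y)/735 + 109777*log(y - 7)/16562 - 1027*log(y - 5)/110 - 1643*log(y + 6)/5577 + 3866/(91*y - 637) + C

Factor the denominator: y*(y - 7)**2*(y - 5)*(y + 6).
Partial-fraction decomposition: -1643/(5577*(y + 6)) - 1027/(110*(y - 5)) + 109777/(16562*(y - 7)) - 3866/(91*(y - 7)**2) + 2/(735*y).
Integrate each term; A/(y−a) gives A·log|y−a|; A/(y−a)² gives −A/(y−a).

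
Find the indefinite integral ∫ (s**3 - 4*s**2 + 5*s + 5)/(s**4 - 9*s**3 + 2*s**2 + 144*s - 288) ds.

Factor the denominator: (s - 6)*(s - 4)*(s - 3)*(s + 4).
Partial-fraction decomposition: 143/(560*(s + 4)) + 11/(21*(s - 3)) - 25/(16*(s - 4)) + 107/(60*(s - 6)).
Integrate each term: A/(s−a) contributes A·log|s−a|.

107*log(s - 6)/60 - 25*log(s - 4)/16 + 11*log(s - 3)/21 + 143*log(s + 4)/560 + C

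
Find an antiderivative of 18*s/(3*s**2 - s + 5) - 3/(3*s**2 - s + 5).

3*log(3*s**2 - s + 5) + C

Let u = 3*s**2 - s + 5, so du = (6*s - 1) ds.
Rewriting, the integral becomes 3·∫ 1/u du = 3·log(u).
Substituting back, u = 3*s**2 - s + 5.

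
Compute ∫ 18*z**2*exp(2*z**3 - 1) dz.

3*exp(2*z**3 - 1) + C

Let u = 2*z**3 - 1, so du = (6*z**2) dz.
Rewriting, the integral becomes 3·∫ e^u du = 3·e^u.
Substituting back, u = 2*z**3 - 1.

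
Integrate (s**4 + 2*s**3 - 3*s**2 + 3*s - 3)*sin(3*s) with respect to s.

-s**4*cos(3*s)/3 + 4*s**3*sin(3*s)/9 - 2*s**3*cos(3*s)/3 + 2*s**2*sin(3*s)/3 + 13*s**2*cos(3*s)/9 - 26*s*sin(3*s)/27 - 5*s*cos(3*s)/9 + 5*sin(3*s)/27 + 55*cos(3*s)/81 + C

Use integration by parts with u = s**4 + 2*s**3 - 3*s**2 + 3*s - 3, dv = sin(3*s) ds, so v = -cos(3*s)/3.
Apply parts 4 times (tabular method): alternate signs, differentiate u down to 0, integrate dv up.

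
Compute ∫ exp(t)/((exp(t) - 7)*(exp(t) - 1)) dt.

Let u = e^t, du = e^t dt.
The integral becomes ∫ du/((u-1)(u-7)); decompose into partial fractions.

log(exp(t) - 7)/6 - log(exp(t) - 1)/6 + C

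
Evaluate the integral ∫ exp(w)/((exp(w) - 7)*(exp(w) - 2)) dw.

Let u = e^w, du = e^w dw.
The integral becomes ∫ du/((u-2)(u-7)); decompose into partial fractions.

log(exp(w) - 7)/5 - log(exp(w) - 2)/5 + C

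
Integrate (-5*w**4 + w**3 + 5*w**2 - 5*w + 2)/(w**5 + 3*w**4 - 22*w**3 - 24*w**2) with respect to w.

41*log(w)/144 - 577*log(w - 4)/400 - 6*log(w + 1)/25 - 1621*log(w + 6)/450 + 1/(12*w) + C

Factor the denominator: w**2*(w - 4)*(w + 1)*(w + 6).
Partial-fraction decomposition: -1621/(450*(w + 6)) - 6/(25*(w + 1)) - 577/(400*(w - 4)) + 41/(144*w) - 1/(12*w**2).
Integrate each term; A/(w−a) gives A·log|w−a|; A/(w−a)² gives −A/(w−a).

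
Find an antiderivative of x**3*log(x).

Use integration by parts with u = log(x), dv = x**3 dx.
Then du = 1/x dx and v = x**4/4.

x**4*log(x)/4 - x**4/16 + C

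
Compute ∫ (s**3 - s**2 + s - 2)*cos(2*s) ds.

Use integration by parts with u = s**3 - s**2 + s - 2, dv = cos(2*s) ds, so v = sin(2*s)/2.
Apply parts 3 times (tabular method): alternate signs, differentiate u down to 0, integrate dv up.

s**3*sin(2*s)/2 - s**2*sin(2*s)/2 + 3*s**2*cos(2*s)/4 - s*sin(2*s)/4 - s*cos(2*s)/2 - 3*sin(2*s)/4 - cos(2*s)/8 + C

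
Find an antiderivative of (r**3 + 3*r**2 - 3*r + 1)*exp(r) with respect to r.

(r**3 - 3*r + 4)*exp(r) + C

Use integration by parts with u = r**3 + 3*r**2 - 3*r + 1, dv = exp(r) dr, so v = exp(r).
Apply parts 3 times (tabular method): alternate signs, differentiate u down to 0, integrate dv up.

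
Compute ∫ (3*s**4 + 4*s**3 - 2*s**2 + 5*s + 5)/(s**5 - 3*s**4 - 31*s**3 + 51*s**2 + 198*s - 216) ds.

Factor the denominator: (s - 6)*(s - 3)*(s - 1)*(s + 3)*(s + 4).
Partial-fraction decomposition: 93/(70*(s + 4)) - 107/(216*(s + 3)) + 3/(40*(s - 1)) - 353/(252*(s - 3)) + 943/(270*(s - 6)).
Integrate each term: A/(s−a) contributes A·log|s−a|.

943*log(s - 6)/270 - 353*log(s - 3)/252 + 3*log(s - 1)/40 - 107*log(s + 3)/216 + 93*log(s + 4)/70 + C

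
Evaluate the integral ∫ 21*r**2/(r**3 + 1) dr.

Let u = r**3 + 1, so du = (3*r**2) dr.
Rewriting, the integral becomes 7·∫ 1/u du = 7·log(u).
Substituting back, u = r**3 + 1.

7*log(r**3 + 1) + C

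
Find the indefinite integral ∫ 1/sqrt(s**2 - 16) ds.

log(s + sqrt(s**2 - 16)) + C

Substitute s = 4·sec(θ), so ds = 4·sec(θ)*tan(θ) dθ and the radical becomes sqrt(s**2 - 16) = 4·tan(θ) by the Pythagorean identity.
Integrate the resulting trig expression in θ, then back-substitute sec(θ) = s/4, tan(θ) = sqrt(s**2 - 16)/4 (absorbing any constant into C).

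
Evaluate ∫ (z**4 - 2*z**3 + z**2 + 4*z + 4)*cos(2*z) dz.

Use integration by parts with u = z**4 - 2*z**3 + z**2 + 4*z + 4, dv = cos(2*z) dz, so v = sin(2*z)/2.
Apply parts 4 times (tabular method): alternate signs, differentiate u down to 0, integrate dv up.

z**4*sin(2*z)/2 - z**3*sin(2*z) + z**3*cos(2*z) - z**2*sin(2*z) - 3*z**2*cos(2*z)/2 + 7*z*sin(2*z)/2 - z*cos(2*z) + 5*sin(2*z)/2 + 7*cos(2*z)/4 + C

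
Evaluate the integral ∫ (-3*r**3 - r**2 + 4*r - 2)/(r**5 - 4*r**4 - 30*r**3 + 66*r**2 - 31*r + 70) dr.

-263*log(r - 7)/750 + 22*log(r - 2)/175 + 41*log(r + 5)/273 + 243*log(r**2 + 1)/6500 - 149*atan(r)/3250 + C

Factor the denominator: (r - 7)*(r - 2)*(r + 5)*(r**2 + 1).
Partial-fraction decomposition: (243*r - 149)/(3250*(r**2 + 1)) + 41/(273*(r + 5)) + 22/(175*(r - 2)) - 263/(750*(r - 7)).
Integrate each term; A/(r−a) gives A·log|r−a|; the (Br+D)/(r²+p²) term gives a log and an atan.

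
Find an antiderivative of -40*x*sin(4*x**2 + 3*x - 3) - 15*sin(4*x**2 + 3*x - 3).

5*cos(4*x**2 + 3*x - 3) + C

Let u = 4*x**2 + 3*x - 3, so du = (8*x + 3) dx.
Rewriting, the integral becomes -5·∫ sin(u) du = -5·-cos(u).
Substituting back, u = 4*x**2 + 3*x - 3.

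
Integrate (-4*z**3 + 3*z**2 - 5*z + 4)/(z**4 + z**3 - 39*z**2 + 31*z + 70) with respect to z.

-223*log(z - 5)/108 + 26*log(z - 2)/81 + 4*log(z + 1)/27 - 779*log(z + 7)/324 + C

Factor the denominator: (z - 5)*(z - 2)*(z + 1)*(z + 7).
Partial-fraction decomposition: -779/(324*(z + 7)) + 4/(27*(z + 1)) + 26/(81*(z - 2)) - 223/(108*(z - 5)).
Integrate each term: A/(z−a) contributes A·log|z−a|.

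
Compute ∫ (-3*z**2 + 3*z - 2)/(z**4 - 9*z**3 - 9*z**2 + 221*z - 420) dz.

Factor the denominator: (z - 7)*(z - 4)*(z - 3)*(z + 5).
Partial-fraction decomposition: 23/(216*(z + 5)) - 5/(8*(z - 3)) + 38/(27*(z - 4)) - 8/(9*(z - 7)).
Integrate each term: A/(z−a) contributes A·log|z−a|.

-8*log(z - 7)/9 + 38*log(z - 4)/27 - 5*log(z - 3)/8 + 23*log(z + 5)/216 + C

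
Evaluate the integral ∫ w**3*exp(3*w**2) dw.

Let u = w², du = 2w dw; rewrite as (1/2)∫ u^1·exp(3u) du.
Now integrate by parts 1 time.

(3*w**2 - 1)*exp(3*w**2)/18 + C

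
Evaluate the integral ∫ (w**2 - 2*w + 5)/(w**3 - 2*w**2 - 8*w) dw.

Factor the denominator: w*(w - 4)*(w + 2).
Partial-fraction decomposition: 13/(12*(w + 2)) + 13/(24*(w - 4)) - 5/(8*w).
Integrate each term: A/(w−a) contributes A·log|w−a|.

-5*log(w)/8 + 13*log(w - 4)/24 + 13*log(w + 2)/12 + C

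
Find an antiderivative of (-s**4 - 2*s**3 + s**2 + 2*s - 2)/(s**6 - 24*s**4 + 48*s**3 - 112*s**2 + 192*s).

Factor the denominator: s*(s - 4)*(s - 2)*(s + 6)*(s**2 + 4).
Partial-fraction decomposition: (73*s - 28)/(800*(s**2 + 4)) + 421/(9600*(s + 6)) + 13/(128*(s - 2)) - 181/(800*(s - 4)) - 1/(96*s).
Integrate each term; A/(s−a) gives A·log|s−a|; the (Bs+D)/(s²+p²) term gives a log and an atan.

-log(s)/96 - 181*log(s - 4)/800 + 13*log(s - 2)/128 + 421*log(s + 6)/9600 + 73*log(s**2 + 4)/1600 - 7*atan(s/2)/400 + C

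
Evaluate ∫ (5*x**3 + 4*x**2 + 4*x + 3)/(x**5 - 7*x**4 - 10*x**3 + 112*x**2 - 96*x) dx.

-log(x)/32 + 417*log(x - 6)/200 - 403*log(x - 4)/192 + 16*log(x - 1)/75 - 269*log(x + 4)/1600 + C

Factor the denominator: x*(x - 6)*(x - 4)*(x - 1)*(x + 4).
Partial-fraction decomposition: -269/(1600*(x + 4)) + 16/(75*(x - 1)) - 403/(192*(x - 4)) + 417/(200*(x - 6)) - 1/(32*x).
Integrate each term: A/(x−a) contributes A·log|x−a|.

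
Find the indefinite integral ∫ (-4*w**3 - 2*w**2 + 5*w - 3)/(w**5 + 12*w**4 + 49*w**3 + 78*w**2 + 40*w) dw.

-3*log(w)/40 + log(w + 1)/2 + 11*log(w + 2)/12 - 67*log(w + 4)/8 + 211*log(w + 5)/30 + C

Factor the denominator: w*(w + 1)*(w + 2)*(w + 4)*(w + 5).
Partial-fraction decomposition: 211/(30*(w + 5)) - 67/(8*(w + 4)) + 11/(12*(w + 2)) + 1/(2*(w + 1)) - 3/(40*w).
Integrate each term: A/(w−a) contributes A·log|w−a|.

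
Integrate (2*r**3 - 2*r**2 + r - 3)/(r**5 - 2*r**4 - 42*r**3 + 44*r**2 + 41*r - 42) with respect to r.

37*log(r - 7)/234 - 83*log(r - 1)/1764 + log(r + 1)/20 - 513*log(r + 6)/3185 - 1/(42*r - 42) + C

Factor the denominator: (r - 7)*(r - 1)**2*(r + 1)*(r + 6).
Partial-fraction decomposition: -513/(3185*(r + 6)) + 1/(20*(r + 1)) - 83/(1764*(r - 1)) + 1/(42*(r - 1)**2) + 37/(234*(r - 7)).
Integrate each term; A/(r−a) gives A·log|r−a|; A/(r−a)² gives −A/(r−a).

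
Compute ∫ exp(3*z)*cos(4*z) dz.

Let I denote the integral. Integrate by parts with u = cos(4*z), dv = exp(3*z) dz, so v = exp(3*z)/3: I = exp(3*z)*cos(4*z)/3 + (4/3)·∫ exp(3*z)*sin(4*z) dz.
Apply parts again with u = sin(4*z), dv = exp(3*z) dz: ∫ exp(3*z)*sin(4*z) dz = exp(3*z)*sin(4*z)/3 − (4/3)·I. Substituting back brings back I: I = 4*exp(3*z)*sin(4*z)/9 + exp(3*z)*cos(4*z)/3 − (16/9)·I.
Solving for I: (1 + 16/9)·I equals the remaining terms, so I = (9/25)·(4*exp(3*z)*sin(4*z)/9 + exp(3*z)*cos(4*z)/3).

4*exp(3*z)*sin(4*z)/25 + 3*exp(3*z)*cos(4*z)/25 + C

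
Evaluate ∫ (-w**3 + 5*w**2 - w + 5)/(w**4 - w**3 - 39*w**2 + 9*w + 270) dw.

Factor the denominator: (w - 6)*(w - 3)*(w + 3)*(w + 5).
Partial-fraction decomposition: -65/(44*(w + 5)) + 20/(27*(w + 3)) - 5/(36*(w - 3)) - 37/(297*(w - 6)).
Integrate each term: A/(w−a) contributes A·log|w−a|.

-37*log(w - 6)/297 - 5*log(w - 3)/36 + 20*log(w + 3)/27 - 65*log(w + 5)/44 + C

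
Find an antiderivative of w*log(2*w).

Use integration by parts with u = log(2*w), dv = w dw.
Then du = 1/w dw and v = w**2/2.

w**2*(log(w) + log(2))/2 - w**2/4 + C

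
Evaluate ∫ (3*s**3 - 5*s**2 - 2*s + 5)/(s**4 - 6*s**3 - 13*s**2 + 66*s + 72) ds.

Factor the denominator: (s - 6)*(s - 4)*(s + 1)*(s + 3).
Partial-fraction decomposition: 115/(126*(s + 3)) - 1/(70*(s + 1)) - 109/(70*(s - 4)) + 461/(126*(s - 6)).
Integrate each term: A/(s−a) contributes A·log|s−a|.

461*log(s - 6)/126 - 109*log(s - 4)/70 - log(s + 1)/70 + 115*log(s + 3)/126 + C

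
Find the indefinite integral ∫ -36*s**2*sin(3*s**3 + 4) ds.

4*cos(3*s**3 + 4) + C

Let u = 3*s**3 + 4, so du = (9*s**2) ds.
Rewriting, the integral becomes -4·∫ sin(u) du = -4·-cos(u).
Substituting back, u = 3*s**3 + 4.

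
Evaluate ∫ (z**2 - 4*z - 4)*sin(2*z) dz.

-z**2*cos(2*z)/2 + z*sin(2*z)/2 + 2*z*cos(2*z) - sin(2*z) + 9*cos(2*z)/4 + C

Use integration by parts with u = z**2 - 4*z - 4, dv = sin(2*z) dz, so v = -cos(2*z)/2.
Apply parts 2 times (tabular method): alternate signs, differentiate u down to 0, integrate dv up.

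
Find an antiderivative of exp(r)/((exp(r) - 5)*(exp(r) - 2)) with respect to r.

Let u = e^r, du = e^r dr.
The integral becomes ∫ du/((u-5)(u-2)); decompose into partial fractions.

log(exp(r) - 5)/3 - log(exp(r) - 2)/3 + C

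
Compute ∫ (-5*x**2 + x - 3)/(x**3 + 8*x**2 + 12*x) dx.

Factor the denominator: x*(x + 2)*(x + 6).
Partial-fraction decomposition: -63/(8*(x + 6)) + 25/(8*(x + 2)) - 1/(4*x).
Integrate each term: A/(x−a) contributes A·log|x−a|.

-log(x)/4 + 25*log(x + 2)/8 - 63*log(x + 6)/8 + C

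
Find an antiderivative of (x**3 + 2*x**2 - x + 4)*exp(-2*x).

(-4*x**3 - 14*x**2 - 10*x - 21)*exp(-2*x)/8 + C

Use integration by parts with u = x**3 + 2*x**2 - x + 4, dv = exp(-2*x) dx, so v = -exp(-2*x)/2.
Apply parts 3 times (tabular method): alternate signs, differentiate u down to 0, integrate dv up.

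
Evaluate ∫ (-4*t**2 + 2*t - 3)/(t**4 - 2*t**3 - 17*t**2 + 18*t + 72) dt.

-59*log(t - 4)/42 + 11*log(t - 3)/10 - 23*log(t + 2)/30 + 15*log(t + 3)/14 + C

Factor the denominator: (t - 4)*(t - 3)*(t + 2)*(t + 3).
Partial-fraction decomposition: 15/(14*(t + 3)) - 23/(30*(t + 2)) + 11/(10*(t - 3)) - 59/(42*(t - 4)).
Integrate each term: A/(t−a) contributes A·log|t−a|.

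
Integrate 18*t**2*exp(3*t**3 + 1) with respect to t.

Let u = 3*t**3 + 1, so du = (9*t**2) dt.
Rewriting, the integral becomes 2·∫ e^u du = 2·e^u.
Substituting back, u = 3*t**3 + 1.

2*exp(3*t**3 + 1) + C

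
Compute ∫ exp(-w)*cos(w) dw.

Let I denote the integral. Integrate by parts with u = cos(w), dv = exp(-w) dw, so v = -exp(-w): I = -exp(-w)*cos(w) − ∫ exp(-w)*sin(w) dw.
Apply parts again with u = sin(w), dv = exp(-w) dw: ∫ exp(-w)*sin(w) dw = -exp(-w)*sin(w) + I. Substituting back brings back I: I = exp(-w)*sin(w) - exp(-w)*cos(w) − I.
Solving for I: (1 + 1)·I equals the remaining terms, so I = (1/2)·(exp(-w)*sin(w) - exp(-w)*cos(w)).

exp(-w)*sin(w)/2 - exp(-w)*cos(w)/2 + C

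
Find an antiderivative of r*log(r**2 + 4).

r**2*log(r**2 + 4)/2 - r**2/2 + 2*log(r**2 + 4) + C

Let u = r**2 + 4, so du = (2*r) dr.
The integral becomes (1/2)·∫ log(u) du; integrate by parts with u′=log(u), dv′=du.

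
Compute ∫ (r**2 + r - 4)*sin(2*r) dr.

-r**2*cos(2*r)/2 + r*sin(2*r)/2 - r*cos(2*r)/2 + sin(2*r)/4 + 9*cos(2*r)/4 + C

Use integration by parts with u = r**2 + r - 4, dv = sin(2*r) dr, so v = -cos(2*r)/2.
Apply parts 2 times (tabular method): alternate signs, differentiate u down to 0, integrate dv up.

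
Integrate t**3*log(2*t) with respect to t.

Use integration by parts with u = log(2*t), dv = t**3 dt.
Then du = 1/t dt and v = t**4/4.

t**4*(log(t) + log(2))/4 - t**4/16 + C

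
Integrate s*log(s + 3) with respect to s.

Use integration by parts with u = log(s + 3), dv = s ds.
Then du = 1/(s + 3) ds and v = s**2/2.

s**2*log(s + 3)/2 - s**2/4 + 3*s/2 - 9*log(s + 3)/2 + C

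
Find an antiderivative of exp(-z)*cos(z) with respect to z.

exp(-z)*sin(z)/2 - exp(-z)*cos(z)/2 + C

Let I denote the integral. Integrate by parts with u = cos(z), dv = exp(-z) dz, so v = -exp(-z): I = -exp(-z)*cos(z) − ∫ exp(-z)*sin(z) dz.
Apply parts again with u = sin(z), dv = exp(-z) dz: ∫ exp(-z)*sin(z) dz = -exp(-z)*sin(z) + I. Substituting back brings back I: I = exp(-z)*sin(z) - exp(-z)*cos(z) − I.
Solving for I: (1 + 1)·I equals the remaining terms, so I = (1/2)·(exp(-z)*sin(z) - exp(-z)*cos(z)).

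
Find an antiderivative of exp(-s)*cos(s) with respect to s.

Let I denote the integral. Integrate by parts with u = cos(s), dv = exp(-s) ds, so v = -exp(-s): I = -exp(-s)*cos(s) − ∫ exp(-s)*sin(s) ds.
Apply parts again with u = sin(s), dv = exp(-s) ds: ∫ exp(-s)*sin(s) ds = -exp(-s)*sin(s) + I. Substituting back brings back I: I = exp(-s)*sin(s) - exp(-s)*cos(s) − I.
Solving for I: (1 + 1)·I equals the remaining terms, so I = (1/2)·(exp(-s)*sin(s) - exp(-s)*cos(s)).

exp(-s)*sin(s)/2 - exp(-s)*cos(s)/2 + C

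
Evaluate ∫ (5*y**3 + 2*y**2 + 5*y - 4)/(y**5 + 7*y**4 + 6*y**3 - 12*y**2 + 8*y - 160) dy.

Factor the denominator: (y - 2)*(y + 4)*(y + 5)*(y**2 + 4).
Partial-fraction decomposition: 3*(83*y + 78)/(1160*(y**2 + 4)) - 604/(203*(y + 5)) + 13/(5*(y + 4)) + 9/(56*(y - 2)).
Integrate each term; A/(y−a) gives A·log|y−a|; the (By+D)/(y²+p²) term gives a log and an atan.

9*log(y - 2)/56 + 13*log(y + 4)/5 - 604*log(y + 5)/203 + 249*log(y**2 + 4)/2320 + 117*atan(y/2)/1160 + C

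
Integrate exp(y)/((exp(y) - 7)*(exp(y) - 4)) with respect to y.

log(exp(y) - 7)/3 - log(exp(y) - 4)/3 + C

Let u = e^y, du = e^y dy.
The integral becomes ∫ du/((u-7)(u-4)); decompose into partial fractions.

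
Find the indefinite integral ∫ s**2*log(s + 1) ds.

s**3*log(s + 1)/3 - s**3/9 + s**2/6 - s/3 + log(s + 1)/3 + C

Use integration by parts with u = log(s + 1), dv = s**2 ds.
Then du = 1/(s + 1) ds and v = s**3/3.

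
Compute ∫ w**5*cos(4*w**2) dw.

Let u = w², du = 2w dw; rewrite as (1/2)∫ u^2·cos(4u) du.
Now integrate by parts 2 times.

w**4*sin(4*w**2)/8 + w**2*cos(4*w**2)/16 - sin(4*w**2)/64 + C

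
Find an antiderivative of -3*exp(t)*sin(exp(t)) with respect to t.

Let u = exp(t), so du = (exp(t)) dt.
Rewriting, the integral becomes -3·∫ sin(u) du = -3·-cos(u).
Substituting back, u = exp(t).

3*cos(exp(t)) + C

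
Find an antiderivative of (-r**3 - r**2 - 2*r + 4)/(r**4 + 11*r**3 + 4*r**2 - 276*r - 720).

-52*log(r - 5)/363 - 5*log(r + 4)/3 + 98*log(r + 6)/121 - 98/(11*r + 66) + C

Factor the denominator: (r - 5)*(r + 4)*(r + 6)**2.
Partial-fraction decomposition: 98/(121*(r + 6)) + 98/(11*(r + 6)**2) - 5/(3*(r + 4)) - 52/(363*(r - 5)).
Integrate each term; A/(r−a) gives A·log|r−a|; A/(r−a)² gives −A/(r−a).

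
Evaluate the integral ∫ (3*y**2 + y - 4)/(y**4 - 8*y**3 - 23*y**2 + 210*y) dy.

Factor the denominator: y*(y - 7)*(y - 6)*(y + 5).
Partial-fraction decomposition: -1/(10*(y + 5)) - 5/(3*(y - 6)) + 25/(14*(y - 7)) - 2/(105*y).
Integrate each term: A/(y−a) contributes A·log|y−a|.

-2*log(y)/105 + 25*log(y - 7)/14 - 5*log(y - 6)/3 - log(y + 5)/10 + C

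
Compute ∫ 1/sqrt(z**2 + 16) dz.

Substitute z = 4·tan(θ), so dz = 4·sec(θ)^2 dθ and the radical becomes sqrt(z**2 + 16) = 4·sec(θ) by the Pythagorean identity.
Integrate the resulting trig expression in θ, then back-substitute tan(θ) = z/4, sec(θ) = sqrt(z**2 + 16)/4 (absorbing any constant into C).

log(z + sqrt(z**2 + 16)) + C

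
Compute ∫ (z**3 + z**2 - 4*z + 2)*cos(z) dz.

z**3*sin(z) + z**2*sin(z) + 3*z**2*cos(z) - 10*z*sin(z) + 2*z*cos(z) - 10*cos(z) + C

Use integration by parts with u = z**3 + z**2 - 4*z + 2, dv = cos(z) dz, so v = sin(z).
Apply parts 3 times (tabular method): alternate signs, differentiate u down to 0, integrate dv up.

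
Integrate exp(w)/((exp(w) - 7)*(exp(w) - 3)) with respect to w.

log(exp(w) - 7)/4 - log(exp(w) - 3)/4 + C

Let u = e^w, du = e^w dw.
The integral becomes ∫ du/((u-7)(u-3)); decompose into partial fractions.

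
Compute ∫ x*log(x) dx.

Use integration by parts with u = log(x), dv = x dx.
Then du = 1/x dx and v = x**2/2.

x**2*log(x)/2 - x**2/4 + C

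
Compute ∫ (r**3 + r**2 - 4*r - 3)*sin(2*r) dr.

Use integration by parts with u = r**3 + r**2 - 4*r - 3, dv = sin(2*r) dr, so v = -cos(2*r)/2.
Apply parts 3 times (tabular method): alternate signs, differentiate u down to 0, integrate dv up.

-r**3*cos(2*r)/2 + 3*r**2*sin(2*r)/4 - r**2*cos(2*r)/2 + r*sin(2*r)/2 + 11*r*cos(2*r)/4 - 11*sin(2*r)/8 + 7*cos(2*r)/4 + C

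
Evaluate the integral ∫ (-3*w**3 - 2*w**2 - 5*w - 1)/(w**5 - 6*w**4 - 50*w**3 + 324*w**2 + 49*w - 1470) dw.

-1163*log(w - 7)/1008 + 451*log(w - 5)/336 - 23*log(w - 3)/80 - log(w + 2)/63 + 193*log(w + 7)/1680 + C

Factor the denominator: (w - 7)*(w - 5)*(w - 3)*(w + 2)*(w + 7).
Partial-fraction decomposition: 193/(1680*(w + 7)) - 1/(63*(w + 2)) - 23/(80*(w - 3)) + 451/(336*(w - 5)) - 1163/(1008*(w - 7)).
Integrate each term: A/(w−a) contributes A·log|w−a|.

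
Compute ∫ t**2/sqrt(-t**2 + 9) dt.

Substitute t = 3·sin(θ), so dt = 3·cos(θ) dθ and the radical becomes sqrt(-t**2 + 9) = 3·cos(θ) by the Pythagorean identity.
Integrate the resulting trig expression in θ, then back-substitute θ = asin(t/3), sin(θ) = t/3, cos(θ) = sqrt(-t**2 + 9)/3 (absorbing any constant into C).

-t*sqrt(-t**2 + 9)/2 + 9*asin(t/3)/2 + C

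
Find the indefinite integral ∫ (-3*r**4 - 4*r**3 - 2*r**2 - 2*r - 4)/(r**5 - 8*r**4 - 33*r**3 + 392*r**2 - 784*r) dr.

Factor the denominator: r*(r - 7)*(r - 4)**2*(r + 7).
Partial-fraction decomposition: -5919/(11858*(r + 7)) + 10669/(1452*(r - 4)) + 89/(11*(r - 4)**2) - 2897/(294*(r - 7)) + 1/(196*r).
Integrate each term; A/(r−a) gives A·log|r−a|; A/(r−a)² gives −A/(r−a).

log(r)/196 - 2897*log(r - 7)/294 + 10669*log(r - 4)/1452 - 5919*log(r + 7)/11858 - 89/(11*r - 44) + C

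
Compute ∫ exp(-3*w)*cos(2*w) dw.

2*exp(-3*w)*sin(2*w)/13 - 3*exp(-3*w)*cos(2*w)/13 + C

Let I denote the integral. Integrate by parts with u = cos(2*w), dv = exp(-3*w) dw, so v = -exp(-3*w)/3: I = -exp(-3*w)*cos(2*w)/3 − (2/3)·∫ exp(-3*w)*sin(2*w) dw.
Apply parts again with u = sin(2*w), dv = exp(-3*w) dw: ∫ exp(-3*w)*sin(2*w) dw = -exp(-3*w)*sin(2*w)/3 + (2/3)·I. Substituting back brings back I: I = 2*exp(-3*w)*sin(2*w)/9 - exp(-3*w)*cos(2*w)/3 − (4/9)·I.
Solving for I: (1 + 4/9)·I equals the remaining terms, so I = (9/13)·(2*exp(-3*w)*sin(2*w)/9 - exp(-3*w)*cos(2*w)/3).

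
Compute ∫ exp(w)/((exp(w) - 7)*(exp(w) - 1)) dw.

Let u = e^w, du = e^w dw.
The integral becomes ∫ du/((u-1)(u-7)); decompose into partial fractions.

log(exp(w) - 7)/6 - log(exp(w) - 1)/6 + C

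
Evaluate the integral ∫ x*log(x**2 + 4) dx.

Let u = x**2 + 4, so du = (2*x) dx.
The integral becomes (1/2)·∫ log(u) du; integrate by parts with u′=log(u), dv′=du.

x**2*log(x**2 + 4)/2 - x**2/2 + 2*log(x**2 + 4) + C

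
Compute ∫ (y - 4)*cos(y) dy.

Use integration by parts with u = y - 4, dv = cos(y) dy, so v = sin(y).
Apply parts 1 times (tabular method): alternate signs, differentiate u down to 0, integrate dv up.

y*sin(y) - 4*sin(y) + cos(y) + C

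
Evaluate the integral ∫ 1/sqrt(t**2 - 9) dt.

Substitute t = 3·sec(θ), so dt = 3·sec(θ)*tan(θ) dθ and the radical becomes sqrt(t**2 - 9) = 3·tan(θ) by the Pythagorean identity.
Integrate the resulting trig expression in θ, then back-substitute sec(θ) = t/3, tan(θ) = sqrt(t**2 - 9)/3 (absorbing any constant into C).

log(t + sqrt(t**2 - 9)) + C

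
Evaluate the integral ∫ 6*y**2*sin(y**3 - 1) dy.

-2*cos(y**3 - 1) + C

Let u = y**3 - 1, so du = (3*y**2) dy.
Rewriting, the integral becomes 2·∫ sin(u) du = 2·-cos(u).
Substituting back, u = y**3 - 1.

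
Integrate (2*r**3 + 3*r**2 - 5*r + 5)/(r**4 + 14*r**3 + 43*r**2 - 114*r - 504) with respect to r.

Factor the denominator: (r - 3)*(r + 4)*(r + 6)*(r + 7).
Partial-fraction decomposition: 499/(30*(r + 7)) - 289/(18*(r + 6)) + 55/(42*(r + 4)) + 71/(630*(r - 3)).
Integrate each term: A/(r−a) contributes A·log|r−a|.

71*log(r - 3)/630 + 55*log(r + 4)/42 - 289*log(r + 6)/18 + 499*log(r + 7)/30 + C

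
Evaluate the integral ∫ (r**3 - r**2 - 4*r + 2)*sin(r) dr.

Use integration by parts with u = r**3 - r**2 - 4*r + 2, dv = sin(r) dr, so v = -cos(r).
Apply parts 3 times (tabular method): alternate signs, differentiate u down to 0, integrate dv up.

-r**3*cos(r) + 3*r**2*sin(r) + r**2*cos(r) - 2*r*sin(r) + 10*r*cos(r) - 10*sin(r) - 4*cos(r) + C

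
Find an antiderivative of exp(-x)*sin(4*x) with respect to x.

Let I denote the integral. Integrate by parts with u = sin(4*x), dv = exp(-x) dx, so v = -exp(-x): I = -exp(-x)*sin(4*x) + 4·∫ exp(-x)*cos(4*x) dx.
Apply parts again with u = cos(4*x), dv = exp(-x) dx: ∫ exp(-x)*cos(4*x) dx = -exp(-x)*cos(4*x) − 4·I. Substituting back brings back I: I = -exp(-x)*sin(4*x) - 4*exp(-x)*cos(4*x) − 16·I.
Solving for I: (1 + 16)·I equals the remaining terms, so I = (1/17)·(-exp(-x)*sin(4*x) - 4*exp(-x)*cos(4*x)).

-exp(-x)*sin(4*x)/17 - 4*exp(-x)*cos(4*x)/17 + C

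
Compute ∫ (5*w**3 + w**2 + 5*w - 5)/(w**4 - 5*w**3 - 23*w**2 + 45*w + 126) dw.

299*log(w - 7)/60 - 77*log(w - 3)/60 - 17*log(w + 2)/15 + 73*log(w + 3)/30 + C

Factor the denominator: (w - 7)*(w - 3)*(w + 2)*(w + 3).
Partial-fraction decomposition: 73/(30*(w + 3)) - 17/(15*(w + 2)) - 77/(60*(w - 3)) + 299/(60*(w - 7)).
Integrate each term: A/(w−a) contributes A·log|w−a|.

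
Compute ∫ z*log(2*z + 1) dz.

Use integration by parts with u = log(2*z + 1), dv = z dz.
Then du = 2/(2*z + 1) dz and v = z**2/2.

z**2*log(2*z + 1)/2 - z**2/4 + z/4 - log(2*z + 1)/8 + C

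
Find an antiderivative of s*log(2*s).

Use integration by parts with u = log(2*s), dv = s ds.
Then du = 1/s ds and v = s**2/2.

s**2*(log(s) + log(2))/2 - s**2/4 + C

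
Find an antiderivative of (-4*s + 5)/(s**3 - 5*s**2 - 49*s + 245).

Factor the denominator: (s - 7)*(s - 5)*(s + 7).
Partial-fraction decomposition: 11/(56*(s + 7)) + 5/(8*(s - 5)) - 23/(28*(s - 7)).
Integrate each term: A/(s−a) contributes A·log|s−a|.

-23*log(s - 7)/28 + 5*log(s - 5)/8 + 11*log(s + 7)/56 + C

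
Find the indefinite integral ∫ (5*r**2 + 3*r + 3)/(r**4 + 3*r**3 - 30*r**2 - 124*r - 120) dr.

201*log(r - 6)/704 + 493*log(r + 2)/576 - 113*log(r + 5)/99 + 17/(24*r + 48) + C

Factor the denominator: (r - 6)*(r + 2)**2*(r + 5).
Partial-fraction decomposition: -113/(99*(r + 5)) + 493/(576*(r + 2)) - 17/(24*(r + 2)**2) + 201/(704*(r - 6)).
Integrate each term; A/(r−a) gives A·log|r−a|; A/(r−a)² gives −A/(r−a).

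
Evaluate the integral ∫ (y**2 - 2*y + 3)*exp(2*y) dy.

Use integration by parts with u = y**2 - 2*y + 3, dv = exp(2*y) dy, so v = exp(2*y)/2.
Apply parts 2 times (tabular method): alternate signs, differentiate u down to 0, integrate dv up.

(2*y**2 - 6*y + 9)*exp(2*y)/4 + C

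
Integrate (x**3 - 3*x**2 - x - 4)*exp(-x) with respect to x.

Use integration by parts with u = x**3 - 3*x**2 - x - 4, dv = exp(-x) dx, so v = -exp(-x).
Apply parts 3 times (tabular method): alternate signs, differentiate u down to 0, integrate dv up.

(-x**3 + x + 5)*exp(-x) + C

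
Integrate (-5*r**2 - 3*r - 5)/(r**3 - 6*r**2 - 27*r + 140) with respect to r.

Factor the denominator: (r - 7)*(r - 4)*(r + 5).
Partial-fraction decomposition: -115/(108*(r + 5)) + 97/(27*(r - 4)) - 271/(36*(r - 7)).
Integrate each term: A/(r−a) contributes A·log|r−a|.

-271*log(r - 7)/36 + 97*log(r - 4)/27 - 115*log(r + 5)/108 + C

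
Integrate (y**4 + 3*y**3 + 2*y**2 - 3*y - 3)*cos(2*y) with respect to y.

Use integration by parts with u = y**4 + 3*y**3 + 2*y**2 - 3*y - 3, dv = cos(2*y) dy, so v = sin(2*y)/2.
Apply parts 4 times (tabular method): alternate signs, differentiate u down to 0, integrate dv up.

y**4*sin(2*y)/2 + 3*y**3*sin(2*y)/2 + y**3*cos(2*y) - y**2*sin(2*y)/2 + 9*y**2*cos(2*y)/4 - 15*y*sin(2*y)/4 - y*cos(2*y)/2 - 5*sin(2*y)/4 - 15*cos(2*y)/8 + C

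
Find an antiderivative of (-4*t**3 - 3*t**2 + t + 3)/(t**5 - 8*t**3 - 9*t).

Factor the denominator: t*(t - 3)*(t + 3)*(t**2 + 1).
Partial-fraction decomposition: (6*t - 5)/(10*(t**2 + 1)) + 9/(20*(t + 3)) - 43/(60*(t - 3)) - 1/(3*t).
Integrate each term; A/(t−a) gives A·log|t−a|; the (Bt+D)/(t²+p²) term gives a log and an atan.

-log(t)/3 - 43*log(t - 3)/60 + 9*log(t + 3)/20 + 3*log(t**2 + 1)/10 - atan(t)/2 + C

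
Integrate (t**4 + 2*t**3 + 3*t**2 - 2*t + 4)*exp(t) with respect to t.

(t**4 - 2*t**3 + 9*t**2 - 20*t + 24)*exp(t) + C

Use integration by parts with u = t**4 + 2*t**3 + 3*t**2 - 2*t + 4, dv = exp(t) dt, so v = exp(t).
Apply parts 4 times (tabular method): alternate signs, differentiate u down to 0, integrate dv up.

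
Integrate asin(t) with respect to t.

Use integration by parts with u = arcsin(t), dv = dt.
Then du = 1/sqrt(-t**2 + 1) dt.

t*asin(t) + sqrt(-t**2 + 1) + C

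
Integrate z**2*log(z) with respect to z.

Use integration by parts with u = log(z), dv = z**2 dz.
Then du = 1/z dz and v = z**3/3.

z**3*log(z)/3 - z**3/9 + C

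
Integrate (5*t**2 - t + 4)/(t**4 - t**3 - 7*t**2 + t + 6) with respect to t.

Factor the denominator: (t - 3)*(t - 1)*(t + 1)*(t + 2).
Partial-fraction decomposition: -26/(15*(t + 2)) + 5/(4*(t + 1)) - 2/(3*(t - 1)) + 23/(20*(t - 3)).
Integrate each term: A/(t−a) contributes A·log|t−a|.

23*log(t - 3)/20 - 2*log(t - 1)/3 + 5*log(t + 1)/4 - 26*log(t + 2)/15 + C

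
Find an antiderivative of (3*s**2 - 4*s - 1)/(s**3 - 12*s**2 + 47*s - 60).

Factor the denominator: (s - 5)*(s - 4)*(s - 3).
Partial-fraction decomposition: 7/(s - 3) - 31/(s - 4) + 27/(s - 5).
Integrate each term: A/(s−a) contributes A·log|s−a|.

27*log(s - 5) - 31*log(s - 4) + 7*log(s - 3) + C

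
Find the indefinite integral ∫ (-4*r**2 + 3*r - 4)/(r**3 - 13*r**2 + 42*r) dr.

Factor the denominator: r*(r - 7)*(r - 6).
Partial-fraction decomposition: 65/(3*(r - 6)) - 179/(7*(r - 7)) - 2/(21*r).
Integrate each term: A/(r−a) contributes A·log|r−a|.

-2*log(r)/21 - 179*log(r - 7)/7 + 65*log(r - 6)/3 + C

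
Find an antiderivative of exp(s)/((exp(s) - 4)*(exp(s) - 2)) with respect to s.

Let u = e^s, du = e^s ds.
The integral becomes ∫ du/((u-4)(u-2)); decompose into partial fractions.

log(exp(s) - 4)/2 - log(exp(s) - 2)/2 + C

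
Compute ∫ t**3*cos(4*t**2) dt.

Let u = t², du = 2t dt; rewrite as (1/2)∫ u^1·cos(4u) du.
Now integrate by parts 1 time.

t**2*sin(4*t**2)/8 + cos(4*t**2)/32 + C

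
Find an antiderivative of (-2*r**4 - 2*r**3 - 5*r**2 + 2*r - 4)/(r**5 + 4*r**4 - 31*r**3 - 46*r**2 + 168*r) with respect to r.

-log(r)/42 - 179*log(r - 4)/154 + 17*log(r - 2)/45 + 163*log(r + 3)/420 - 4379*log(r + 7)/2772 + C

Factor the denominator: r*(r - 4)*(r - 2)*(r + 3)*(r + 7).
Partial-fraction decomposition: -4379/(2772*(r + 7)) + 163/(420*(r + 3)) + 17/(45*(r - 2)) - 179/(154*(r - 4)) - 1/(42*r).
Integrate each term: A/(r−a) contributes A·log|r−a|.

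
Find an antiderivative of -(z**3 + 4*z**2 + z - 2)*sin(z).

Use integration by parts with u = z**3 + 4*z**2 + z - 2, dv = -sin(z) dz, so v = cos(z).
Apply parts 3 times (tabular method): alternate signs, differentiate u down to 0, integrate dv up.

z**3*cos(z) - 3*z**2*sin(z) + 4*z**2*cos(z) - 8*z*sin(z) - 5*z*cos(z) + 5*sin(z) - 10*cos(z) + C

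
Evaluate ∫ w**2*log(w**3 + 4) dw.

w**3*log(w**3 + 4)/3 - w**3/3 + 4*log(w**3 + 4)/3 + C

Let u = w**3 + 4, so du = (3*w**2) dw.
The integral becomes (1/3)·∫ log(u) du; integrate by parts with u′=log(u), dv′=du.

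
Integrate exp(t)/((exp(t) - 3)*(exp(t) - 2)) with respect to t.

log(exp(t) - 3) - log(exp(t) - 2) + C

Let u = e^t, du = e^t dt.
The integral becomes ∫ du/((u-3)(u-2)); decompose into partial fractions.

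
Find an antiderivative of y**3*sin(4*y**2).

-y**2*cos(4*y**2)/8 + sin(4*y**2)/32 + C

Let u = y², du = 2y dy; rewrite as (1/2)∫ u^1·sin(4u) du.
Now integrate by parts 1 time.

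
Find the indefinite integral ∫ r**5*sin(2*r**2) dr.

Let u = r², du = 2r dr; rewrite as (1/2)∫ u^2·sin(2u) du.
Now integrate by parts 2 times.

-r**4*cos(2*r**2)/4 + r**2*sin(2*r**2)/4 + cos(2*r**2)/8 + C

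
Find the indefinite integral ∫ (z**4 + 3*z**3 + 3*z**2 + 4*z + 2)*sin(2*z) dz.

Use integration by parts with u = z**4 + 3*z**3 + 3*z**2 + 4*z + 2, dv = sin(2*z) dz, so v = -cos(2*z)/2.
Apply parts 4 times (tabular method): alternate signs, differentiate u down to 0, integrate dv up.

-z**4*cos(2*z)/2 + z**3*sin(2*z) - 3*z**3*cos(2*z)/2 + 9*z**2*sin(2*z)/4 + z*cos(2*z)/4 - sin(2*z)/8 - cos(2*z) + C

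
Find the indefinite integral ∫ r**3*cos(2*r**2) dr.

Let u = r², du = 2r dr; rewrite as (1/2)∫ u^1·cos(2u) du.
Now integrate by parts 1 time.

r**2*sin(2*r**2)/4 + cos(2*r**2)/8 + C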